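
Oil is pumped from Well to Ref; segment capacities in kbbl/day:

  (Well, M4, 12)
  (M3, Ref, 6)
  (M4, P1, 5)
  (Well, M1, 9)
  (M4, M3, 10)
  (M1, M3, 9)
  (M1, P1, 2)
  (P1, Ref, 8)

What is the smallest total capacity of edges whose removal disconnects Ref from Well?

Augment Well→M1→P1→Ref: bottleneck 2, flow now 2.
Augment Well→M1→M3→Ref: bottleneck 6, flow now 8.
Augment Well→M4→P1→Ref: bottleneck 5, flow now 13.
No augmenting path remains; maximum flow = 13.
By max-flow min-cut, the minimum cut capacity equals the max flow.
In the residual graph, reachable from Well: {Well, M1, M4, M3}.
Min-cut edges: M1→P1 (2), M4→P1 (5), M3→Ref (6); capacity 2 + 5 + 6 = 13.

13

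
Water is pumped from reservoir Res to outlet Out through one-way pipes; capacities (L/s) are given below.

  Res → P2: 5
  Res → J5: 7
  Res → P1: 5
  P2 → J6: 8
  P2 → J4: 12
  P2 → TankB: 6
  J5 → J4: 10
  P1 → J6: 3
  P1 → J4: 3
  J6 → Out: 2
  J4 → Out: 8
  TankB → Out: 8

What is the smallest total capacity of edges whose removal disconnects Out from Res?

Augment Res→P2→J6→Out: bottleneck 2, flow now 2.
Augment Res→P2→J4→Out: bottleneck 3, flow now 5.
Augment Res→J5→J4→Out: bottleneck 5, flow now 10.
Augment Res→J5→J4→P2→TankB→Out: bottleneck 2, flow now 12. (uses reverse residual edge)
Augment Res→P1→J6→P2→TankB→Out: bottleneck 2, flow now 14. (uses reverse residual edge)
Augment Res→P1→J4→P2→TankB→Out: bottleneck 1, flow now 15. (uses reverse residual edge)
No augmenting path remains; maximum flow = 15.
By max-flow min-cut, the minimum cut capacity equals the max flow.
In the residual graph, reachable from Res: {Res, J5, P1, J6, J4}.
Min-cut edges: Res→P2 (5), J6→Out (2), J4→Out (8); capacity 5 + 2 + 8 = 15.

15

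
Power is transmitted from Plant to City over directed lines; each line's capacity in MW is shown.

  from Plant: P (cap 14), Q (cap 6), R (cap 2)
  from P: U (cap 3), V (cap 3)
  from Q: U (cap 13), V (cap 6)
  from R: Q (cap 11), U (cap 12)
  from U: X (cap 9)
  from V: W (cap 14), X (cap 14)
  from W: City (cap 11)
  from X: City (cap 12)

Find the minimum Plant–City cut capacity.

14

Augment Plant→P→U→X→City: bottleneck 3, flow now 3.
Augment Plant→P→V→W→City: bottleneck 3, flow now 6.
Augment Plant→Q→U→X→City: bottleneck 6, flow now 12.
Augment Plant→R→Q→V→W→City: bottleneck 2, flow now 14.
No augmenting path remains; maximum flow = 14.
By max-flow min-cut, the minimum cut capacity equals the max flow.
In the residual graph, reachable from Plant: {Plant, P}.
Min-cut edges: Plant→Q (6), Plant→R (2), P→U (3), P→V (3); capacity 6 + 2 + 3 + 3 = 14.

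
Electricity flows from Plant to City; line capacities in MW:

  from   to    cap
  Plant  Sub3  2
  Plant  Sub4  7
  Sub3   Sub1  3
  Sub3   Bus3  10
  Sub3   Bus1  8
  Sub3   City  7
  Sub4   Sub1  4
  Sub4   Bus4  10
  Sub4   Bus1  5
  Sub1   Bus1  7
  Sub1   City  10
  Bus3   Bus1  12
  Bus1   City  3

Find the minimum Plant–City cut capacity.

9

Augment Plant→Sub3→City: bottleneck 2, flow now 2.
Augment Plant→Sub4→Sub1→City: bottleneck 4, flow now 6.
Augment Plant→Sub4→Bus1→City: bottleneck 3, flow now 9.
No augmenting path remains; maximum flow = 9.
By max-flow min-cut, the minimum cut capacity equals the max flow.
In the residual graph, reachable from Plant: {Plant}.
Min-cut edges: Plant→Sub3 (2), Plant→Sub4 (7); capacity 2 + 7 = 9.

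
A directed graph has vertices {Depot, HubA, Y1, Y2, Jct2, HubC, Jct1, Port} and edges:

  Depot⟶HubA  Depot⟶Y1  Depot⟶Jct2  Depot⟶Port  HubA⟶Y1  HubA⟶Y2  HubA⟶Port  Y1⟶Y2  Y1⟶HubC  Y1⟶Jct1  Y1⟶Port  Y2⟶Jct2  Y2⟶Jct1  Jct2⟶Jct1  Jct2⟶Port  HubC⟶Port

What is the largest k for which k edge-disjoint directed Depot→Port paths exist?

Assign every edge capacity 1; by Menger, the answer equals the max flow.
Path Depot→Port (+1); total 1.
Path Depot→HubA→Port (+1); total 2.
Path Depot→Y1→Port (+1); total 3.
Path Depot→Jct2→Port (+1); total 4.
No residual Depot→Port path; max flow = 4.
Certifying cut of size 4: {Depot→HubA, Depot→Jct2, Depot→Port, Depot→Y1}.

4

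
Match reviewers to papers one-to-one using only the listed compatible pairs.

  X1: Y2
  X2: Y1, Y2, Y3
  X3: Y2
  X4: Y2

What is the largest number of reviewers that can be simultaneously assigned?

Unit-capacity flow: source→left, listed edges, right→sink; max matching = max flow.
Augmenting path X1→Y2 (+1); matched 1.
Augmenting path X2→Y1 (+1); matched 2.
No augmenting path remains; maximum matching = 2.
König certificate: {X2, Y2} is a vertex cover of size 2 (every listed pair touches it), so no matching can be larger.

2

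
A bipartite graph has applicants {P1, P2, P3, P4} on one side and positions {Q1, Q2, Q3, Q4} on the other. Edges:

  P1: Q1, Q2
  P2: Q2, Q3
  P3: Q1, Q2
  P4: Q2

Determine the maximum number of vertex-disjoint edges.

Unit-capacity flow: source→left, listed edges, right→sink; max matching = max flow.
Augmenting path P1→Q1 (+1); matched 1.
Augmenting path P2→Q2 (+1); matched 2.
Augmenting path P3→Q2→P2→Q3 (+1); matched 3.
No augmenting path remains; maximum matching = 3.
König certificate: {P2, Q1, Q2} is a vertex cover of size 3 (every listed pair touches it), so no matching can be larger.

3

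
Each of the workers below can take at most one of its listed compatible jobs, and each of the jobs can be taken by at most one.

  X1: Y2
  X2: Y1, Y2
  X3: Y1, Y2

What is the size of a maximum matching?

Unit-capacity flow: source→left, listed edges, right→sink; max matching = max flow.
Augmenting path X1→Y2 (+1); matched 1.
Augmenting path X2→Y1 (+1); matched 2.
No augmenting path remains; maximum matching = 2.
König certificate: {Y1, Y2} is a vertex cover of size 2 (every listed pair touches it), so no matching can be larger.

2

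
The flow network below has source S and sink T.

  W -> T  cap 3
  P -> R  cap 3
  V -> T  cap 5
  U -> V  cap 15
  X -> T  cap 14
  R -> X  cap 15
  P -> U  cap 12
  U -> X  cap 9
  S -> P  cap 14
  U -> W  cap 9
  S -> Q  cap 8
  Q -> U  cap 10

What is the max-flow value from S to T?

Augment S→P→R→X→T: bottleneck 3, flow now 3.
Augment S→P→U→V→T: bottleneck 5, flow now 8.
Augment S→P→U→W→T: bottleneck 3, flow now 11.
Augment S→P→U→X→T: bottleneck 3, flow now 14.
Augment S→Q→U→X→T: bottleneck 6, flow now 20.
No augmenting path remains; maximum flow = 20.
In the residual graph, reachable from S: {S, P, Q, U, V, W}.
Min-cut edges: P→R (3), U→X (9), V→T (5), W→T (3); capacity 3 + 9 + 5 + 3 = 20.
This cut is saturated, so no flow can exceed 20.

20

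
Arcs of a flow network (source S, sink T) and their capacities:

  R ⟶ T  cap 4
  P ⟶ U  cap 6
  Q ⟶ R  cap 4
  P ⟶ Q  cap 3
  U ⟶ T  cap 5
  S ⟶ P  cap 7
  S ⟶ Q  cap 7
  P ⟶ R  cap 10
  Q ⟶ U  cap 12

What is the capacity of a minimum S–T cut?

Augment S→P→R→T: bottleneck 4, flow now 4.
Augment S→P→U→T: bottleneck 3, flow now 7.
Augment S→Q→U→T: bottleneck 2, flow now 9.
No augmenting path remains; maximum flow = 9.
By max-flow min-cut, the minimum cut capacity equals the max flow.
In the residual graph, reachable from S: {S, P, Q, R, U}.
Min-cut edges: R→T (4), U→T (5); capacity 4 + 5 = 9.

9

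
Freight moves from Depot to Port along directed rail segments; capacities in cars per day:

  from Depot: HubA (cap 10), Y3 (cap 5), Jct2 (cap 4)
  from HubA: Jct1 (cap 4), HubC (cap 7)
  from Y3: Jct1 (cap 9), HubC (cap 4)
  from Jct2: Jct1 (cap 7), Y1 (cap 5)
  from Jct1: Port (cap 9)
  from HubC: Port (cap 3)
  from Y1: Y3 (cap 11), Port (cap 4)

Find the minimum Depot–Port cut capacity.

16

Augment Depot→HubA→Jct1→Port: bottleneck 4, flow now 4.
Augment Depot→HubA→HubC→Port: bottleneck 3, flow now 7.
Augment Depot→Y3→Jct1→Port: bottleneck 5, flow now 12.
Augment Depot→Jct2→Y1→Port: bottleneck 4, flow now 16.
No augmenting path remains; maximum flow = 16.
By max-flow min-cut, the minimum cut capacity equals the max flow.
In the residual graph, reachable from Depot: {Depot, HubA, HubC}.
Min-cut edges: Depot→Y3 (5), Depot→Jct2 (4), HubA→Jct1 (4), HubC→Port (3); capacity 5 + 4 + 4 + 3 = 16.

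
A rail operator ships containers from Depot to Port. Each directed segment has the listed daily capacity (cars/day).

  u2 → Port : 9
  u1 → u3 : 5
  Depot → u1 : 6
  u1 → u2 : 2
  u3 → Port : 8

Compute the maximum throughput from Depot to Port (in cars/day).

6

Augment Depot→u1→u2→Port: bottleneck 2, flow now 2.
Augment Depot→u1→u3→Port: bottleneck 4, flow now 6.
No augmenting path remains; maximum flow = 6.
In the residual graph, reachable from Depot: {Depot}.
Min-cut edges: Depot→u1 (6); capacity 6 = 6.
This cut is saturated, so no flow can exceed 6.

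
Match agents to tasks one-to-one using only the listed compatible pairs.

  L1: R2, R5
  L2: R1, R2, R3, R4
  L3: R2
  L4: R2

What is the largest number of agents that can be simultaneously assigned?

3

Unit-capacity flow: source→left, listed edges, right→sink; max matching = max flow.
Augmenting path L1→R2 (+1); matched 1.
Augmenting path L2→R1 (+1); matched 2.
Augmenting path L3→R2→L1→R5 (+1); matched 3.
No augmenting path remains; maximum matching = 3.
König certificate: {L1, L2, R2} is a vertex cover of size 3 (every listed pair touches it), so no matching can be larger.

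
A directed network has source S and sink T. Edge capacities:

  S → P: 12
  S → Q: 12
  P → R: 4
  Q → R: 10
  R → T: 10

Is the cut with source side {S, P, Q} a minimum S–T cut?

Given cut capacity: 4 + 10 = 14.
Augment S→P→R→T: bottleneck 4, flow now 4.
Augment S→Q→R→T: bottleneck 6, flow now 10.
No augmenting path remains; maximum flow = 10.
In the residual graph, reachable from S: {S, P, Q, R}.
Min-cut edges: R→T (10); capacity 10 = 10.
Cut capacity 14 exceeds the max flow 10, so it is not minimum.

No — its capacity is 14, but the minimum cut has capacity 10.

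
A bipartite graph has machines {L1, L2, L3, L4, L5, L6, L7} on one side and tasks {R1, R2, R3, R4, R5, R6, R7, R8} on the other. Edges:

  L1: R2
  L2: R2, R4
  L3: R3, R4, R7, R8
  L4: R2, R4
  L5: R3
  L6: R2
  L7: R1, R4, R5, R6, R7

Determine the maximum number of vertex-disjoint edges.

Unit-capacity flow: source→left, listed edges, right→sink; max matching = max flow.
Augmenting path L1→R2 (+1); matched 1.
Augmenting path L2→R4 (+1); matched 2.
Augmenting path L3→R3 (+1); matched 3.
Augmenting path L7→R1 (+1); matched 4.
Augmenting path L5→R3→L3→R7 (+1); matched 5.
No augmenting path remains; maximum matching = 5.
König certificate: {L3, L5, L7, R2, R4} is a vertex cover of size 5 (every listed pair touches it), so no matching can be larger.

5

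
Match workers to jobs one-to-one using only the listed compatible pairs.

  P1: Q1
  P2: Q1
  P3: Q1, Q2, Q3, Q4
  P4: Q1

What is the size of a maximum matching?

2

Unit-capacity flow: source→left, listed edges, right→sink; max matching = max flow.
Augmenting path P1→Q1 (+1); matched 1.
Augmenting path P3→Q2 (+1); matched 2.
No augmenting path remains; maximum matching = 2.
König certificate: {P3, Q1} is a vertex cover of size 2 (every listed pair touches it), so no matching can be larger.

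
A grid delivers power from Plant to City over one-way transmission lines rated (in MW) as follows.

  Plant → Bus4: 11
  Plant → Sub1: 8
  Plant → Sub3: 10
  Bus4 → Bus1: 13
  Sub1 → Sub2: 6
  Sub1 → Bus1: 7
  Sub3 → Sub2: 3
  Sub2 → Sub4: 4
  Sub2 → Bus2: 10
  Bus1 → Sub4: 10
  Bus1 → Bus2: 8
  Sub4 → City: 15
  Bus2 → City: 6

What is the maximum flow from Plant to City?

20

Augment Plant→Bus4→Bus1→Sub4→City: bottleneck 10, flow now 10.
Augment Plant→Bus4→Bus1→Bus2→City: bottleneck 1, flow now 11.
Augment Plant→Sub1→Sub2→Sub4→City: bottleneck 4, flow now 15.
Augment Plant→Sub1→Sub2→Bus2→City: bottleneck 2, flow now 17.
Augment Plant→Sub1→Bus1→Bus2→City: bottleneck 2, flow now 19.
Augment Plant→Sub3→Sub2→Bus2→City: bottleneck 1, flow now 20.
No augmenting path remains; maximum flow = 20.
In the residual graph, reachable from Plant: {Plant, Bus4, Sub1, Sub3, Sub2, Bus1, Bus2}.
Min-cut edges: Sub2→Sub4 (4), Bus1→Sub4 (10), Bus2→City (6); capacity 4 + 10 + 6 = 20.
This cut is saturated, so no flow can exceed 20.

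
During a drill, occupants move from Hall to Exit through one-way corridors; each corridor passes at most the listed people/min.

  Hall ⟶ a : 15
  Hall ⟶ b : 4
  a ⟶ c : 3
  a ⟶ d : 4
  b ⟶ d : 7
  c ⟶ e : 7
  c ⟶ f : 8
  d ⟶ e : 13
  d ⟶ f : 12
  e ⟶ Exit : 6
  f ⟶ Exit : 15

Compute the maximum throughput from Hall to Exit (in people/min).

Augment Hall→a→c→e→Exit: bottleneck 3, flow now 3.
Augment Hall→a→d→e→Exit: bottleneck 3, flow now 6.
Augment Hall→a→d→f→Exit: bottleneck 1, flow now 7.
Augment Hall→b→d→f→Exit: bottleneck 4, flow now 11.
No augmenting path remains; maximum flow = 11.
In the residual graph, reachable from Hall: {Hall, a}.
Min-cut edges: Hall→b (4), a→c (3), a→d (4); capacity 4 + 3 + 4 = 11.
This cut is saturated, so no flow can exceed 11.

11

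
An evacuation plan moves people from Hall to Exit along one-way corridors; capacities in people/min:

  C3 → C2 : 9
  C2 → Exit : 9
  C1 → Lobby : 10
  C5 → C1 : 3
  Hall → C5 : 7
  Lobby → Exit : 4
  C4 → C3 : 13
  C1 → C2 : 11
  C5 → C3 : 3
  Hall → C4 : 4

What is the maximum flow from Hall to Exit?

Augment Hall→C4→C3→C2→Exit: bottleneck 4, flow now 4.
Augment Hall→C5→C1→C2→Exit: bottleneck 3, flow now 7.
Augment Hall→C5→C3→C2→Exit: bottleneck 2, flow now 9.
Augment Hall→C5→C3→C2→C1→Lobby→Exit: bottleneck 1, flow now 10. (uses reverse residual edge)
No augmenting path remains; maximum flow = 10.
In the residual graph, reachable from Hall: {Hall, C5}.
Min-cut edges: Hall→C4 (4), C5→C1 (3), C5→C3 (3); capacity 4 + 3 + 3 = 10.
This cut is saturated, so no flow can exceed 10.

10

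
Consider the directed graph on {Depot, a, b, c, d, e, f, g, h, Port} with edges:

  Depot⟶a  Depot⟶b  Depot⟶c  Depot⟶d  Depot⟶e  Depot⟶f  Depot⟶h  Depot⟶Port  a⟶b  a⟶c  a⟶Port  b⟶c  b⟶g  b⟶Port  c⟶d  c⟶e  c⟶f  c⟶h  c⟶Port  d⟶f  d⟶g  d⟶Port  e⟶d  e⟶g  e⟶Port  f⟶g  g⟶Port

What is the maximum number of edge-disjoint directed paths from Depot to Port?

Assign every edge capacity 1; by Menger, the answer equals the max flow.
Path Depot→Port (+1); total 1.
Path Depot→a→Port (+1); total 2.
Path Depot→b→Port (+1); total 3.
Path Depot→c→Port (+1); total 4.
Path Depot→d→Port (+1); total 5.
Path Depot→e→Port (+1); total 6.
Path Depot→f→g→Port (+1); total 7.
No residual Depot→Port path; max flow = 7.
Certifying cut of size 7: {Depot→Port, Depot→a, Depot→b, Depot→c, Depot→d, Depot→e, Depot→f}.

7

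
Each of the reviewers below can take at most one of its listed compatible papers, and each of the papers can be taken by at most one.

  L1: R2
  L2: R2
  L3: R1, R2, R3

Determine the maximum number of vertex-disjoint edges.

2

Unit-capacity flow: source→left, listed edges, right→sink; max matching = max flow.
Augmenting path L1→R2 (+1); matched 1.
Augmenting path L3→R1 (+1); matched 2.
No augmenting path remains; maximum matching = 2.
König certificate: {L3, R2} is a vertex cover of size 2 (every listed pair touches it), so no matching can be larger.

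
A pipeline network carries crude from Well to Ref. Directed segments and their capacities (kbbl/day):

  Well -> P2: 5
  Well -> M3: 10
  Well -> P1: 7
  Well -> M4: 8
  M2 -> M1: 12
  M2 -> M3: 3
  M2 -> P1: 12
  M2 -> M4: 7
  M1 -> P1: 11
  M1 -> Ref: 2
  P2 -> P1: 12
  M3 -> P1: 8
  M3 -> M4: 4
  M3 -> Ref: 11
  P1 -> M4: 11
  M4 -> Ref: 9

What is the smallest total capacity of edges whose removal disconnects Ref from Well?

19

Augment Well→M3→Ref: bottleneck 10, flow now 10.
Augment Well→M4→Ref: bottleneck 8, flow now 18.
Augment Well→P1→M4→Ref: bottleneck 1, flow now 19.
No augmenting path remains; maximum flow = 19.
By max-flow min-cut, the minimum cut capacity equals the max flow.
In the residual graph, reachable from Well: {Well, P2, P1, M4}.
Min-cut edges: Well→M3 (10), M4→Ref (9); capacity 10 + 9 = 19.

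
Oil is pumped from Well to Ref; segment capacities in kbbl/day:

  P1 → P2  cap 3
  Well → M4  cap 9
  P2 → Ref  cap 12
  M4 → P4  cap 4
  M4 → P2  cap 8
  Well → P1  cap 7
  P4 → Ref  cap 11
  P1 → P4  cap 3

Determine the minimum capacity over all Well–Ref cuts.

Augment Well→P1→P4→Ref: bottleneck 3, flow now 3.
Augment Well→P1→P2→Ref: bottleneck 3, flow now 6.
Augment Well→M4→P4→Ref: bottleneck 4, flow now 10.
Augment Well→M4→P2→Ref: bottleneck 5, flow now 15.
No augmenting path remains; maximum flow = 15.
By max-flow min-cut, the minimum cut capacity equals the max flow.
In the residual graph, reachable from Well: {Well, P1}.
Min-cut edges: Well→M4 (9), P1→P4 (3), P1→P2 (3); capacity 9 + 3 + 3 = 15.

15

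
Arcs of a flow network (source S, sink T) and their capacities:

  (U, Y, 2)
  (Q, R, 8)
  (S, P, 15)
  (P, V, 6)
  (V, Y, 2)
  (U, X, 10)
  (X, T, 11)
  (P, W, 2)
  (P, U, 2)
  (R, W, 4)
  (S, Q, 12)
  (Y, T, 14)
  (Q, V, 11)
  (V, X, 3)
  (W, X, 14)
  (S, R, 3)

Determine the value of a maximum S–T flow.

13

Augment S→P→U→X→T: bottleneck 2, flow now 2.
Augment S→P→V→X→T: bottleneck 3, flow now 5.
Augment S→P→V→Y→T: bottleneck 2, flow now 7.
Augment S→P→W→X→T: bottleneck 2, flow now 9.
Augment S→R→W→X→T: bottleneck 3, flow now 12.
Augment S→Q→R→W→X→T: bottleneck 1, flow now 13.
No augmenting path remains; maximum flow = 13.
In the residual graph, reachable from S: {S, P, Q, R, V}.
Min-cut edges: P→U (2), P→W (2), R→W (4), V→X (3), V→Y (2); capacity 2 + 2 + 4 + 3 + 2 = 13.
This cut is saturated, so no flow can exceed 13.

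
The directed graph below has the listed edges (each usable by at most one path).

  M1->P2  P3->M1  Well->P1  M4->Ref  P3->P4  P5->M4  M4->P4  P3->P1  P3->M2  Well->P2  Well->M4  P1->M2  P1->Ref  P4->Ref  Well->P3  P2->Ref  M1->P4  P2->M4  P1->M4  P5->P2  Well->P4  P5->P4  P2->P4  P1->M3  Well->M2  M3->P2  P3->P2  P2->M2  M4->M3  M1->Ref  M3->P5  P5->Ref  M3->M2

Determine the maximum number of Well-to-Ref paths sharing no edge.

Assign every edge capacity 1; by Menger, the answer equals the max flow.
Path Well→P1→Ref (+1); total 1.
Path Well→P2→Ref (+1); total 2.
Path Well→M4→Ref (+1); total 3.
Path Well→P4→Ref (+1); total 4.
Path Well→P3→M1→Ref (+1); total 5.
No residual Well→Ref path; max flow = 5.
Certifying cut of size 5: {Well→M4, Well→P1, Well→P2, Well→P3, Well→P4}.

5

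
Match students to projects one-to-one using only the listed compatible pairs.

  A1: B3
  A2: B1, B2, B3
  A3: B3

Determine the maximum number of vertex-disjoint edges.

Unit-capacity flow: source→left, listed edges, right→sink; max matching = max flow.
Augmenting path A1→B3 (+1); matched 1.
Augmenting path A2→B1 (+1); matched 2.
No augmenting path remains; maximum matching = 2.
König certificate: {A2, B3} is a vertex cover of size 2 (every listed pair touches it), so no matching can be larger.

2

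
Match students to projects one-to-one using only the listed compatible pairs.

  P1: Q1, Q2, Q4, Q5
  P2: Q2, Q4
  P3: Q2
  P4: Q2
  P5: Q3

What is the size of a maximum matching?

4

Unit-capacity flow: source→left, listed edges, right→sink; max matching = max flow.
Augmenting path P1→Q1 (+1); matched 1.
Augmenting path P2→Q2 (+1); matched 2.
Augmenting path P5→Q3 (+1); matched 3.
Augmenting path P3→Q2→P2→Q4 (+1); matched 4.
No augmenting path remains; maximum matching = 4.
König certificate: {P1, P2, P5, Q2} is a vertex cover of size 4 (every listed pair touches it), so no matching can be larger.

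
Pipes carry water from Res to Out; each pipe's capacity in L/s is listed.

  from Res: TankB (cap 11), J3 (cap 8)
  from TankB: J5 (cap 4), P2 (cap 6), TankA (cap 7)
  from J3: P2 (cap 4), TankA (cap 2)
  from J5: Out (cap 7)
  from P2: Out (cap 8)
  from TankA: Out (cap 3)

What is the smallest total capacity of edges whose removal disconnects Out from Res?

15

Augment Res→TankB→J5→Out: bottleneck 4, flow now 4.
Augment Res→TankB→P2→Out: bottleneck 6, flow now 10.
Augment Res→TankB→TankA→Out: bottleneck 1, flow now 11.
Augment Res→J3→P2→Out: bottleneck 2, flow now 13.
Augment Res→J3→TankA→Out: bottleneck 2, flow now 15.
No augmenting path remains; maximum flow = 15.
By max-flow min-cut, the minimum cut capacity equals the max flow.
In the residual graph, reachable from Res: {Res, TankB, J3, P2, TankA}.
Min-cut edges: TankB→J5 (4), P2→Out (8), TankA→Out (3); capacity 4 + 8 + 3 = 15.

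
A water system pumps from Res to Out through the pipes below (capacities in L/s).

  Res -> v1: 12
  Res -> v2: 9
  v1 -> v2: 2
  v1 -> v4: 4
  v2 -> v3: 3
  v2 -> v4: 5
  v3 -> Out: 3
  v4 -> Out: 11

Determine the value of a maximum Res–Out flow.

Augment Res→v1→v4→Out: bottleneck 4, flow now 4.
Augment Res→v2→v3→Out: bottleneck 3, flow now 7.
Augment Res→v2→v4→Out: bottleneck 5, flow now 12.
No augmenting path remains; maximum flow = 12.
In the residual graph, reachable from Res: {Res, v1, v2}.
Min-cut edges: v1→v4 (4), v2→v3 (3), v2→v4 (5); capacity 4 + 3 + 5 = 12.
This cut is saturated, so no flow can exceed 12.

12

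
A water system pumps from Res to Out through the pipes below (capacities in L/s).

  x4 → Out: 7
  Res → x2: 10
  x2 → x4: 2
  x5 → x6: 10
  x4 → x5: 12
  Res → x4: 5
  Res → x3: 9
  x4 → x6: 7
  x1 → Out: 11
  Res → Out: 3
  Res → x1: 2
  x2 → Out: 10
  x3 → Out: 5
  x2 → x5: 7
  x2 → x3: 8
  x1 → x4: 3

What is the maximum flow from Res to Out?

Augment Res→Out: bottleneck 3, flow now 3.
Augment Res→x1→Out: bottleneck 2, flow now 5.
Augment Res→x2→Out: bottleneck 10, flow now 15.
Augment Res→x3→Out: bottleneck 5, flow now 20.
Augment Res→x4→Out: bottleneck 5, flow now 25.
No augmenting path remains; maximum flow = 25.
In the residual graph, reachable from Res: {Res, x3}.
Min-cut edges: Res→x1 (2), Res→x2 (10), Res→x4 (5), Res→Out (3), x3→Out (5); capacity 2 + 10 + 5 + 3 + 5 = 25.
This cut is saturated, so no flow can exceed 25.

25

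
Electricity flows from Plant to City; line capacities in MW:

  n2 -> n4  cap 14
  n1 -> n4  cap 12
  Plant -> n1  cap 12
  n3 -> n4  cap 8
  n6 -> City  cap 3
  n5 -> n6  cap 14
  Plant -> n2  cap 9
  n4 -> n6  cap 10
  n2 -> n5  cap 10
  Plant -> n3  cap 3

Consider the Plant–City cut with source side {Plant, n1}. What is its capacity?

Edges leaving {Plant, n1}: Plant→n2 (9), Plant→n3 (3), n1→n4 (12).
Cut capacity = 9 + 3 + 12 = 24.

24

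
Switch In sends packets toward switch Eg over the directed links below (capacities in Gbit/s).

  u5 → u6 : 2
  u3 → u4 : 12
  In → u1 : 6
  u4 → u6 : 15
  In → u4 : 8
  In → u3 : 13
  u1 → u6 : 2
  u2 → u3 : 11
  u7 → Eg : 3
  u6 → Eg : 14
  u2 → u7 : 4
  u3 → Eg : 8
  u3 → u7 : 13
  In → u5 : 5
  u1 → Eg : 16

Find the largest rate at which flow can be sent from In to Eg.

Augment In→u1→Eg: bottleneck 6, flow now 6.
Augment In→u3→Eg: bottleneck 8, flow now 14.
Augment In→u3→u7→Eg: bottleneck 3, flow now 17.
Augment In→u4→u6→Eg: bottleneck 8, flow now 25.
Augment In→u5→u6→Eg: bottleneck 2, flow now 27.
Augment In→u3→u4→u6→Eg: bottleneck 2, flow now 29.
No augmenting path remains; maximum flow = 29.
In the residual graph, reachable from In: {In, u5}.
Min-cut edges: In→u1 (6), In→u3 (13), In→u4 (8), u5→u6 (2); capacity 6 + 13 + 8 + 2 = 29.
This cut is saturated, so no flow can exceed 29.

29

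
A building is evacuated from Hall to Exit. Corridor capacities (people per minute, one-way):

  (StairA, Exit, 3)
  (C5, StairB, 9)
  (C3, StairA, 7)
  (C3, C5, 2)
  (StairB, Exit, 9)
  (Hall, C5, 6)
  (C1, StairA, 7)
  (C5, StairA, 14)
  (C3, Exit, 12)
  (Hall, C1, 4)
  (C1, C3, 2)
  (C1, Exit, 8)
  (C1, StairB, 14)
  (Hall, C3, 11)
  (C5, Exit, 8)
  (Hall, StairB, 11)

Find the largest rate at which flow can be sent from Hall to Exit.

30

Augment Hall→C1→Exit: bottleneck 4, flow now 4.
Augment Hall→C3→Exit: bottleneck 11, flow now 15.
Augment Hall→C5→Exit: bottleneck 6, flow now 21.
Augment Hall→StairB→Exit: bottleneck 9, flow now 30.
No augmenting path remains; maximum flow = 30.
In the residual graph, reachable from Hall: {Hall, StairB}.
Min-cut edges: Hall→C1 (4), Hall→C3 (11), Hall→C5 (6), StairB→Exit (9); capacity 4 + 11 + 6 + 9 = 30.
This cut is saturated, so no flow can exceed 30.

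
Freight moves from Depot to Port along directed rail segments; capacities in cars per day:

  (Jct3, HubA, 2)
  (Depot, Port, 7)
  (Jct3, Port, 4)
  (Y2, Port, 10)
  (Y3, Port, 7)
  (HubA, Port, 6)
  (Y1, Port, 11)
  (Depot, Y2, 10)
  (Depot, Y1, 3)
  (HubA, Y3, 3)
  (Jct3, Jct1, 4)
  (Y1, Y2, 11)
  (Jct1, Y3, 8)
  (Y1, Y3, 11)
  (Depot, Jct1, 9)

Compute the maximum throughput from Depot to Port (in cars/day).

27

Augment Depot→Port: bottleneck 7, flow now 7.
Augment Depot→Y1→Port: bottleneck 3, flow now 10.
Augment Depot→Y2→Port: bottleneck 10, flow now 20.
Augment Depot→Jct1→Y3→Port: bottleneck 7, flow now 27.
No augmenting path remains; maximum flow = 27.
In the residual graph, reachable from Depot: {Depot, Jct1, Y3}.
Min-cut edges: Depot→Y1 (3), Depot→Y2 (10), Depot→Port (7), Y3→Port (7); capacity 3 + 10 + 7 + 7 = 27.
This cut is saturated, so no flow can exceed 27.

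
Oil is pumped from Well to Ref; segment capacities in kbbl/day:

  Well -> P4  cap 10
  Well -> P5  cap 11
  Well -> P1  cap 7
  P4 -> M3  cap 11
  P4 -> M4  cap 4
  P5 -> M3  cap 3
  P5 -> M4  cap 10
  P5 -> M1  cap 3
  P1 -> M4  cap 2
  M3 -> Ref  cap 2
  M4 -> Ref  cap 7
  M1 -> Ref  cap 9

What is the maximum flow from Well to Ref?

12

Augment Well→P4→M3→Ref: bottleneck 2, flow now 2.
Augment Well→P4→M4→Ref: bottleneck 4, flow now 6.
Augment Well→P5→M4→Ref: bottleneck 3, flow now 9.
Augment Well→P5→M1→Ref: bottleneck 3, flow now 12.
No augmenting path remains; maximum flow = 12.
In the residual graph, reachable from Well: {Well, P4, P5, P1, M3, M4}.
Min-cut edges: P5→M1 (3), M3→Ref (2), M4→Ref (7); capacity 3 + 2 + 7 = 12.
This cut is saturated, so no flow can exceed 12.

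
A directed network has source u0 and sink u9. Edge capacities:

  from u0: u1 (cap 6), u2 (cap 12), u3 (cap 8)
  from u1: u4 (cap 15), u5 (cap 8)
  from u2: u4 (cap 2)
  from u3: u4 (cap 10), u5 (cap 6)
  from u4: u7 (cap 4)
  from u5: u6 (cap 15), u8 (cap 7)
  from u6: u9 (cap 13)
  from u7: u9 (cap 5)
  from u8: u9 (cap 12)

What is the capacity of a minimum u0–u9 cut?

16

Augment u0→u1→u4→u7→u9: bottleneck 4, flow now 4.
Augment u0→u1→u5→u6→u9: bottleneck 2, flow now 6.
Augment u0→u3→u5→u6→u9: bottleneck 6, flow now 12.
Augment u0→u2→u4→u1→u5→u6→u9: bottleneck 2, flow now 14. (uses reverse residual edge)
Augment u0→u3→u4→u1→u5→u6→u9: bottleneck 2, flow now 16. (uses reverse residual edge)
No augmenting path remains; maximum flow = 16.
By max-flow min-cut, the minimum cut capacity equals the max flow.
In the residual graph, reachable from u0: {u0, u2}.
Min-cut edges: u0→u1 (6), u0→u3 (8), u2→u4 (2); capacity 6 + 8 + 2 = 16.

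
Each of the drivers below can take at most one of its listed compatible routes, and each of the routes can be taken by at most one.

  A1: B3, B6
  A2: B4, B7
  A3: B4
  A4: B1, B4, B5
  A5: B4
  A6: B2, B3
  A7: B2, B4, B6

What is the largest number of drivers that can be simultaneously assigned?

Unit-capacity flow: source→left, listed edges, right→sink; max matching = max flow.
Augmenting path A1→B3 (+1); matched 1.
Augmenting path A2→B4 (+1); matched 2.
Augmenting path A4→B1 (+1); matched 3.
Augmenting path A6→B2 (+1); matched 4.
Augmenting path A7→B6 (+1); matched 5.
Augmenting path A3→B4→A2→B7 (+1); matched 6.
No augmenting path remains; maximum matching = 6.
König certificate: {A1, A2, A4, A6, A7, B4} is a vertex cover of size 6 (every listed pair touches it), so no matching can be larger.

6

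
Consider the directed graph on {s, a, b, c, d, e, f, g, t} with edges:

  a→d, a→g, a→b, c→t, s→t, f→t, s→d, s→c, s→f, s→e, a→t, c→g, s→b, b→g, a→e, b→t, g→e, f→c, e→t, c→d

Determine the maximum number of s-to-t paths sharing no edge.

5

Assign every edge capacity 1; by Menger, the answer equals the max flow.
Path s→t (+1); total 1.
Path s→b→t (+1); total 2.
Path s→c→t (+1); total 3.
Path s→e→t (+1); total 4.
Path s→f→t (+1); total 5.
No residual s→t path; max flow = 5.
Certifying cut of size 5: {s→b, s→c, s→e, s→f, s→t}.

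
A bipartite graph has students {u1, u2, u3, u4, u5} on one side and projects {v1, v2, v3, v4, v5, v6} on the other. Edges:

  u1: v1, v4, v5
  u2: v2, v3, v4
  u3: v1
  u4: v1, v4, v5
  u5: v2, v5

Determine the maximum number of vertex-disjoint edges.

5

Unit-capacity flow: source→left, listed edges, right→sink; max matching = max flow.
Augmenting path u1→v1 (+1); matched 1.
Augmenting path u2→v2 (+1); matched 2.
Augmenting path u4→v4 (+1); matched 3.
Augmenting path u5→v5 (+1); matched 4.
Augmenting path u3→v1→u1→v5→u5→v2→u2→v3 (+1); matched 5.
No augmenting path remains; maximum matching = 5.
König certificate: {u1, u2, u3, u4, u5} is a vertex cover of size 5 (every listed pair touches it), so no matching can be larger.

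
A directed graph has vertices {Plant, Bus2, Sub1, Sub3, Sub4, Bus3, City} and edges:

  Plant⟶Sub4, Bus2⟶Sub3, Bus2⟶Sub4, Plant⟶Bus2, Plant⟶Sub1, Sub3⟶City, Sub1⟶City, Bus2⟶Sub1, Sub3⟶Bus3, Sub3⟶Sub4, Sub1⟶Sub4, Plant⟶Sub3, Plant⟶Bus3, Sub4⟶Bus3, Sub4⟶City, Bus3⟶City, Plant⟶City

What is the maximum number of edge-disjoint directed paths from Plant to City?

Assign every edge capacity 1; by Menger, the answer equals the max flow.
Path Plant→City (+1); total 1.
Path Plant→Sub1→City (+1); total 2.
Path Plant→Sub3→City (+1); total 3.
Path Plant→Sub4→City (+1); total 4.
Path Plant→Bus3→City (+1); total 5.
No residual Plant→City path; max flow = 5.
Certifying cut of size 5: {Bus3→City, Plant→City, Sub1→City, Sub3→City, Sub4→City}.

5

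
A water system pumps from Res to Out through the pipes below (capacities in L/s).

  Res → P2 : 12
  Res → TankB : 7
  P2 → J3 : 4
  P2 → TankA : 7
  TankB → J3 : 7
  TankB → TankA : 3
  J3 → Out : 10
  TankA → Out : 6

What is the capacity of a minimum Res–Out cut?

16

Augment Res→P2→J3→Out: bottleneck 4, flow now 4.
Augment Res→P2→TankA→Out: bottleneck 6, flow now 10.
Augment Res→TankB→J3→Out: bottleneck 6, flow now 16.
No augmenting path remains; maximum flow = 16.
By max-flow min-cut, the minimum cut capacity equals the max flow.
In the residual graph, reachable from Res: {Res, P2, TankB, J3, TankA}.
Min-cut edges: J3→Out (10), TankA→Out (6); capacity 10 + 6 = 16.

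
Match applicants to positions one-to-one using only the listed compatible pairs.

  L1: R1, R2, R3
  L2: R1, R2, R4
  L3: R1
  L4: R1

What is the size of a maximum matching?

3

Unit-capacity flow: source→left, listed edges, right→sink; max matching = max flow.
Augmenting path L1→R1 (+1); matched 1.
Augmenting path L2→R2 (+1); matched 2.
Augmenting path L3→R1→L1→R3 (+1); matched 3.
No augmenting path remains; maximum matching = 3.
König certificate: {L1, L2, R1} is a vertex cover of size 3 (every listed pair touches it), so no matching can be larger.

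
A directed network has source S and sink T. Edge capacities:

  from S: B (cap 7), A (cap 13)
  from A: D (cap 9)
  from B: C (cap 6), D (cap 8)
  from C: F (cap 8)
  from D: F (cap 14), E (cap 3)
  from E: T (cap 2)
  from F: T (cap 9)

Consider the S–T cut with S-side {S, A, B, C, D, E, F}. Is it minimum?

Given cut capacity: 2 + 9 = 11.
Augment S→A→D→E→T: bottleneck 2, flow now 2.
Augment S→A→D→F→T: bottleneck 7, flow now 9.
Augment S→B→C→F→T: bottleneck 2, flow now 11.
No augmenting path remains; maximum flow = 11.
Cut capacity 11 equals the max flow, so it is a minimum cut.

Yes — it is a minimum cut (capacity 11).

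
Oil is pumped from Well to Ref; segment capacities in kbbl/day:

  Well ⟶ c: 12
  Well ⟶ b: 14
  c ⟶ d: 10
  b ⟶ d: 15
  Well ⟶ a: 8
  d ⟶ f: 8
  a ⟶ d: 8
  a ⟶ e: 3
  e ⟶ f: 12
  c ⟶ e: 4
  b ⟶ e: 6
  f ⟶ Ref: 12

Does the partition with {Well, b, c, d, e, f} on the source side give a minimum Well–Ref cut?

Given cut capacity: 8 + 12 = 20.
Augment Well→a→d→f→Ref: bottleneck 8, flow now 8.
Augment Well→b→e→f→Ref: bottleneck 4, flow now 12.
No augmenting path remains; maximum flow = 12.
In the residual graph, reachable from Well: {Well, a, b, c, d, e, f}.
Min-cut edges: f→Ref (12); capacity 12 = 12.
Cut capacity 20 exceeds the max flow 12, so it is not minimum.

No — its capacity is 20, but the minimum cut has capacity 12.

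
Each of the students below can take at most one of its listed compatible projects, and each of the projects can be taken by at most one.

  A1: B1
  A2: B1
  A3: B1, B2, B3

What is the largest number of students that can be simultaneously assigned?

Unit-capacity flow: source→left, listed edges, right→sink; max matching = max flow.
Augmenting path A1→B1 (+1); matched 1.
Augmenting path A3→B2 (+1); matched 2.
No augmenting path remains; maximum matching = 2.
König certificate: {A3, B1} is a vertex cover of size 2 (every listed pair touches it), so no matching can be larger.

2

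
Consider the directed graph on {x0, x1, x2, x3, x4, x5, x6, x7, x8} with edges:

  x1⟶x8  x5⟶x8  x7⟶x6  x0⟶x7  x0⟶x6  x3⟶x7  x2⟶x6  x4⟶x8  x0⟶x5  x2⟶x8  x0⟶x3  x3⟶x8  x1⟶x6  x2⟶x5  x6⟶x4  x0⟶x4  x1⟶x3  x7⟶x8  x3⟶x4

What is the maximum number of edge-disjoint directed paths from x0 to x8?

Assign every edge capacity 1; by Menger, the answer equals the max flow.
Path x0→x3→x8 (+1); total 1.
Path x0→x4→x8 (+1); total 2.
Path x0→x5→x8 (+1); total 3.
Path x0→x7→x8 (+1); total 4.
No residual x0→x8 path; max flow = 4.
Certifying cut of size 4: {x0→x3, x0→x5, x0→x7, x4→x8}.

4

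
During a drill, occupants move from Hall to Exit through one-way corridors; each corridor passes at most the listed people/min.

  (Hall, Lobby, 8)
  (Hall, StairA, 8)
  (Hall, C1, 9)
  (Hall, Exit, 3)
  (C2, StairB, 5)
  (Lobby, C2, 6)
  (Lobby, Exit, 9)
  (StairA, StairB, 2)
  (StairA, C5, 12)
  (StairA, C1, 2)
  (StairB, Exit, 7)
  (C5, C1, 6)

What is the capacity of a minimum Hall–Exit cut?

13

Augment Hall→Exit: bottleneck 3, flow now 3.
Augment Hall→Lobby→Exit: bottleneck 8, flow now 11.
Augment Hall→StairA→StairB→Exit: bottleneck 2, flow now 13.
No augmenting path remains; maximum flow = 13.
By max-flow min-cut, the minimum cut capacity equals the max flow.
In the residual graph, reachable from Hall: {Hall, StairA, C5, C1}.
Min-cut edges: Hall→Lobby (8), Hall→Exit (3), StairA→StairB (2); capacity 8 + 3 + 2 = 13.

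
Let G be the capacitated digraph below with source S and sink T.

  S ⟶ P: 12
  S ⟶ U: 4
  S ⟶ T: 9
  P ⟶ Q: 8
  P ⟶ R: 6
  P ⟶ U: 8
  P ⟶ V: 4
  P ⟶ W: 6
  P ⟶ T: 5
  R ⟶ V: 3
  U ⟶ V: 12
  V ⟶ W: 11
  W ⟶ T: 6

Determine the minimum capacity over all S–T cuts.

20

Augment S→T: bottleneck 9, flow now 9.
Augment S→P→T: bottleneck 5, flow now 14.
Augment S→P→W→T: bottleneck 6, flow now 20.
No augmenting path remains; maximum flow = 20.
By max-flow min-cut, the minimum cut capacity equals the max flow.
In the residual graph, reachable from S: {S, P, Q, R, U, V, W}.
Min-cut edges: S→T (9), P→T (5), W→T (6); capacity 9 + 5 + 6 = 20.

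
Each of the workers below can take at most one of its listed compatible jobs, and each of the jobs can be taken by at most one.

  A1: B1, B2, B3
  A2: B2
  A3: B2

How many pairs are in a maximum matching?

2

Unit-capacity flow: source→left, listed edges, right→sink; max matching = max flow.
Augmenting path A1→B1 (+1); matched 1.
Augmenting path A2→B2 (+1); matched 2.
No augmenting path remains; maximum matching = 2.
König certificate: {A1, B2} is a vertex cover of size 2 (every listed pair touches it), so no matching can be larger.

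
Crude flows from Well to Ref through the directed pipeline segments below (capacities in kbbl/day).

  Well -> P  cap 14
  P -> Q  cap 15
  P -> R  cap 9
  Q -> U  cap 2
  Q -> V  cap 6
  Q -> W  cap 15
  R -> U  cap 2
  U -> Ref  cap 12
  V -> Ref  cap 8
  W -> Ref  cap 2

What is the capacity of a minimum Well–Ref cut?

Augment Well→P→Q→U→Ref: bottleneck 2, flow now 2.
Augment Well→P→Q→V→Ref: bottleneck 6, flow now 8.
Augment Well→P→Q→W→Ref: bottleneck 2, flow now 10.
Augment Well→P→R→U→Ref: bottleneck 2, flow now 12.
No augmenting path remains; maximum flow = 12.
By max-flow min-cut, the minimum cut capacity equals the max flow.
In the residual graph, reachable from Well: {Well, P, Q, R, W}.
Min-cut edges: Q→U (2), Q→V (6), R→U (2), W→Ref (2); capacity 2 + 6 + 2 + 2 = 12.

12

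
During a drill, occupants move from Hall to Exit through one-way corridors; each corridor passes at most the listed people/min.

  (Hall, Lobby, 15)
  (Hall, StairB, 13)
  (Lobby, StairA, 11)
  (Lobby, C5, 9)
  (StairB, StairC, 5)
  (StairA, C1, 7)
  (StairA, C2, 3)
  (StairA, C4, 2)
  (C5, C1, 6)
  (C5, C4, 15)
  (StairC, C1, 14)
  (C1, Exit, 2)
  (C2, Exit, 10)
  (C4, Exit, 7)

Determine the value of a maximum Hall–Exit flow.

Augment Hall→Lobby→StairA→C1→Exit: bottleneck 2, flow now 2.
Augment Hall→Lobby→StairA→C2→Exit: bottleneck 3, flow now 5.
Augment Hall→Lobby→StairA→C4→Exit: bottleneck 2, flow now 7.
Augment Hall→Lobby→C5→C4→Exit: bottleneck 5, flow now 12.
No augmenting path remains; maximum flow = 12.
In the residual graph, reachable from Hall: {Hall, Lobby, StairB, StairA, C5, StairC, C1, C4}.
Min-cut edges: StairA→C2 (3), C1→Exit (2), C4→Exit (7); capacity 3 + 2 + 7 = 12.
This cut is saturated, so no flow can exceed 12.

12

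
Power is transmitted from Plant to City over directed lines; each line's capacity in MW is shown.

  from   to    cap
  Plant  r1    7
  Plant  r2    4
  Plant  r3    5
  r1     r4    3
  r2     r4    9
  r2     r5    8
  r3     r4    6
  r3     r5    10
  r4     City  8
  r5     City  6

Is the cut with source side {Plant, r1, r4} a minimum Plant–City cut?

No — its capacity is 17, but the minimum cut has capacity 12.

Given cut capacity: 4 + 5 + 8 = 17.
Augment Plant→r1→r4→City: bottleneck 3, flow now 3.
Augment Plant→r2→r4→City: bottleneck 4, flow now 7.
Augment Plant→r3→r4→City: bottleneck 1, flow now 8.
Augment Plant→r3→r5→City: bottleneck 4, flow now 12.
No augmenting path remains; maximum flow = 12.
In the residual graph, reachable from Plant: {Plant, r1}.
Min-cut edges: Plant→r2 (4), Plant→r3 (5), r1→r4 (3); capacity 4 + 5 + 3 = 12.
Cut capacity 17 exceeds the max flow 12, so it is not minimum.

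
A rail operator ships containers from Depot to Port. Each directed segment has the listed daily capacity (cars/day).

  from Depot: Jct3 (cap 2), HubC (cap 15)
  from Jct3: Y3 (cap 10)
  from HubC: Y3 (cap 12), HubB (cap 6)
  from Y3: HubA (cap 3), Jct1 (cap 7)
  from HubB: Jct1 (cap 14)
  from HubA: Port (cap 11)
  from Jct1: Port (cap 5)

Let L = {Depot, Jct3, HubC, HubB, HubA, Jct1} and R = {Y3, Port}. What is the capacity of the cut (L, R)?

38

Edges leaving {Depot, Jct3, HubC, HubB, HubA, Jct1}: Jct3→Y3 (10), HubC→Y3 (12), HubA→Port (11), Jct1→Port (5).
Cut capacity = 10 + 12 + 11 + 5 = 38.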